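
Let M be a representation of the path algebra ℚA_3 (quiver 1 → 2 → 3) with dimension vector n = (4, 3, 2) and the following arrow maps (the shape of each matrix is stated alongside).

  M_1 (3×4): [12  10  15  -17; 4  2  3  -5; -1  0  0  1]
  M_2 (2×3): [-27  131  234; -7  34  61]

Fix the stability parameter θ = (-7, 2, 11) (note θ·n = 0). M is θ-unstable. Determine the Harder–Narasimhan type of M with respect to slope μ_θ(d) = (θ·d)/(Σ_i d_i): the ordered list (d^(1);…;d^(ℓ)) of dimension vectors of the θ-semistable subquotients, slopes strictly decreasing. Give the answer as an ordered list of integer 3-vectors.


Via rank(M_{q-1}∘⋯∘M_p): M ≅ I[1,1]^2, I[1,3]^2, I[2,2].
μ_θ-semistable layers: μ^(1)=11; μ^(2)=2; μ^(3)=-7

((0, 0, 2); (0, 3, 0); (4, 0, 0))


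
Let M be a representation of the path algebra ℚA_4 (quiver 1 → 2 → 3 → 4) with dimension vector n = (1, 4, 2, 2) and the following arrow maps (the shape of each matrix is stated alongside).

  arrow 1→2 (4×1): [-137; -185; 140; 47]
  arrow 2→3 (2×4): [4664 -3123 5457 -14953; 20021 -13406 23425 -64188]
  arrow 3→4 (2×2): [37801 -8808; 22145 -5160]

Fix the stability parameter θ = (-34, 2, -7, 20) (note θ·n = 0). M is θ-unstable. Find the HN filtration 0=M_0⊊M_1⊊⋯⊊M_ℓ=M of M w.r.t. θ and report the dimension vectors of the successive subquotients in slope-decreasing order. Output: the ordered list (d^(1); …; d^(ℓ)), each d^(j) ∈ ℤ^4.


Barcode: M ≅ I[1,3], I[2,2]^2, I[2,4], I[4,4]. HN layers by μ_θ (4 steps, strictly decreasing):
  μ^(1)=20; μ^(2)=2; μ^(3)=-5/2; μ^(4)=-34

((0, 0, 0, 2); (0, 2, 0, 0); (0, 2, 2, 0); (1, 0, 0, 0))


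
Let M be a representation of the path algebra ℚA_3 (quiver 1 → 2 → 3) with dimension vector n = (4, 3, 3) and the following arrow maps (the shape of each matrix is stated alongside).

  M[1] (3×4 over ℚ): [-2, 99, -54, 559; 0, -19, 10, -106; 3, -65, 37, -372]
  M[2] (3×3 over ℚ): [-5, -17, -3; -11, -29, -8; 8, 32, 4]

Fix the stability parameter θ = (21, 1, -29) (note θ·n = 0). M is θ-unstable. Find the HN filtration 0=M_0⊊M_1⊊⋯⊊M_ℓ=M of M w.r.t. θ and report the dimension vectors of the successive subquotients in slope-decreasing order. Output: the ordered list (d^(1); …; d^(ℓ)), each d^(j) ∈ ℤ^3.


Interval decomposition of M: I[1,1], I[1,2], I[1,3]^2, I[3,3].
HN type (ℓ=4): μ^(1)=21; μ^(2)=11; μ^(3)=-7/3; μ^(4)=-29

((1, 0, 0); (1, 1, 0); (2, 2, 2); (0, 0, 1))


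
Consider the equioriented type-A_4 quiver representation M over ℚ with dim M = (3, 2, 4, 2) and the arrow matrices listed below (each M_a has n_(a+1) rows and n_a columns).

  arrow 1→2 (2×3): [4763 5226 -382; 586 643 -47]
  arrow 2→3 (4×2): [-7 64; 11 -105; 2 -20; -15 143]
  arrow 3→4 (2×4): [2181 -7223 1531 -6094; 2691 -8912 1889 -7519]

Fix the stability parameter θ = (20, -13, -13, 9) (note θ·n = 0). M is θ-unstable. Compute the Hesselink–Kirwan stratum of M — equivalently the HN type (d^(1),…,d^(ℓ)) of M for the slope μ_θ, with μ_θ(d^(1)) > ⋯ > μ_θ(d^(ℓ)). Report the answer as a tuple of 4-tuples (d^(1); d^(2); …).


Via rank(M_{q-1}∘⋯∘M_p): M ≅ I[1,1], I[1,4]^2, I[3,3]^2.
μ_θ-semistable layers: μ^(1)=20; μ^(2)=9; μ^(3)=-2; μ^(4)=-13

((1, 0, 0, 0); (0, 0, 0, 2); (2, 2, 2, 0); (0, 0, 2, 0))


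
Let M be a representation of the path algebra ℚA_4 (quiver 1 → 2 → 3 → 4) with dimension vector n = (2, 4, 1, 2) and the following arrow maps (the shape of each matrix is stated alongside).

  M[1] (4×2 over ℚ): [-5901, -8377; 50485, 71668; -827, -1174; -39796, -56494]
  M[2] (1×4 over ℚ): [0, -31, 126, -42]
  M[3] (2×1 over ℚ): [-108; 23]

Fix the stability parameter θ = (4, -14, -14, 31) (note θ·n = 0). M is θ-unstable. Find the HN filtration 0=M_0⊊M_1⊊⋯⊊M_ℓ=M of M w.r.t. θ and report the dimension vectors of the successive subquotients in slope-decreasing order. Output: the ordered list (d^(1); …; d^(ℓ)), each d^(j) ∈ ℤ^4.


Barcode: M ≅ I[1,2], I[1,4], I[2,2]^2, I[4,4]. HN layers by μ_θ (4 steps, strictly decreasing):
  μ^(1)=31; μ^(2)=-5; μ^(3)=-8; μ^(4)=-14

((0, 0, 0, 2); (1, 1, 0, 0); (1, 1, 1, 0); (0, 2, 0, 0))


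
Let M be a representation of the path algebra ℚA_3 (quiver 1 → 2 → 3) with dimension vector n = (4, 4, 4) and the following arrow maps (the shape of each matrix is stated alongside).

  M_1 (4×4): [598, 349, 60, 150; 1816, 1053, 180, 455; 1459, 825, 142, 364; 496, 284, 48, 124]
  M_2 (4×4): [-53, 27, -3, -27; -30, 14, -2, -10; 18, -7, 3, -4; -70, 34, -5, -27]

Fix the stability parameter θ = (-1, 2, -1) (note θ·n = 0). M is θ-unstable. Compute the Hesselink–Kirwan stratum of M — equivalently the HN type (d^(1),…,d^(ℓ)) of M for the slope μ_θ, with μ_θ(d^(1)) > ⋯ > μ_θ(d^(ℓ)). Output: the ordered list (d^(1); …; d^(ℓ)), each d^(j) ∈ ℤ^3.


Barcode: M ≅ I[1,1], I[1,3]^3, I[2,3]. HN layers by μ_θ (2 steps, strictly decreasing):
  μ^(1)=1/2; μ^(2)=-1

((0, 4, 4); (4, 0, 0))


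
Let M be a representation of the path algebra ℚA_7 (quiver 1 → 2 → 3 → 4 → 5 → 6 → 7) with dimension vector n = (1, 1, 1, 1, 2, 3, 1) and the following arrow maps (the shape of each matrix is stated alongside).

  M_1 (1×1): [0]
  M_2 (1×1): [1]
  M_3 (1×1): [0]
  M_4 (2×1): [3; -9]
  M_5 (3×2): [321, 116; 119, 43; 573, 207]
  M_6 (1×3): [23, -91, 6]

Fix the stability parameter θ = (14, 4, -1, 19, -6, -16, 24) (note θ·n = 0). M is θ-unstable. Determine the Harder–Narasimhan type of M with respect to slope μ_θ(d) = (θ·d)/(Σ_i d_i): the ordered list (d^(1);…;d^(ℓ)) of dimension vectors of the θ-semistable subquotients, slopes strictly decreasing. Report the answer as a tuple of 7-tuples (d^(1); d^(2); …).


Via rank(M_{q-1}∘⋯∘M_p): M ≅ I[1,1], I[2,3], I[4,7], I[5,6], I[6,6].
μ_θ-semistable layers: μ^(1)=24; μ^(2)=14; μ^(3)=3/2; μ^(4)=-1; μ^(5)=-11; μ^(6)=-16

((0, 0, 0, 0, 0, 0, 1); (1, 0, 0, 0, 0, 0, 0); (0, 1, 1, 0, 0, 0, 0); (0, 0, 0, 1, 1, 1, 0); (0, 0, 0, 0, 1, 1, 0); (0, 0, 0, 0, 0, 1, 0))


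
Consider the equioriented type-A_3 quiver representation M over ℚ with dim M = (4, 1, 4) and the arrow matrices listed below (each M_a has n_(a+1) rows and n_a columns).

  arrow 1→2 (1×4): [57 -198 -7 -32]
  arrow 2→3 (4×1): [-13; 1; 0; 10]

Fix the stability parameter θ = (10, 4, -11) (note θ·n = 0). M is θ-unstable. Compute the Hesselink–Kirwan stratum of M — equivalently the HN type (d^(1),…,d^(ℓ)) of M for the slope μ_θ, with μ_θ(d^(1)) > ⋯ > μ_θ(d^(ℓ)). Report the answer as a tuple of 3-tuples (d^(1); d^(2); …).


Interval decomposition of M: I[1,1]^3, I[1,3], I[3,3]^3.
HN type (ℓ=3): μ^(1)=10; μ^(2)=1; μ^(3)=-11

((3, 0, 0); (1, 1, 1); (0, 0, 3))


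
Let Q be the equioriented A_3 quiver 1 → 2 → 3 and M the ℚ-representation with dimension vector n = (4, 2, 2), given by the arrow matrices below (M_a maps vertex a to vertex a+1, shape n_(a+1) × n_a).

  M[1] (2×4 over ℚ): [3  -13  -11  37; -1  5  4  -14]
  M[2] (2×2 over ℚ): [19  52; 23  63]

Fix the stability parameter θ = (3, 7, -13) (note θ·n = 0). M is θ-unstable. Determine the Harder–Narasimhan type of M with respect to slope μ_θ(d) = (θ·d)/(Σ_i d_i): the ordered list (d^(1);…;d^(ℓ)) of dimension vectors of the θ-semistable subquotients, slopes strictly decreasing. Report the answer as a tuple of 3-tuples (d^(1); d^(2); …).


Barcode: M ≅ I[1,1]^2, I[1,3]^2. HN layers by μ_θ (2 steps, strictly decreasing):
  μ^(1)=3; μ^(2)=-1

((2, 0, 0); (2, 2, 2))


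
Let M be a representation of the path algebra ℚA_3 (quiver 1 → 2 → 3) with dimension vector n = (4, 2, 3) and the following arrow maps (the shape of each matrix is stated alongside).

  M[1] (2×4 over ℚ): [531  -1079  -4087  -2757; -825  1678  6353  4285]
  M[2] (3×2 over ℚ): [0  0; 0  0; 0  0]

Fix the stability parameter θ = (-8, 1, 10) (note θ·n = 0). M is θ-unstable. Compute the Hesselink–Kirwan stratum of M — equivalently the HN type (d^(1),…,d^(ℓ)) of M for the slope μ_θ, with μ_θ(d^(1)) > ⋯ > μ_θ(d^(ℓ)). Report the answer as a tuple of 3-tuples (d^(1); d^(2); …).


Interval decomposition of M: I[1,1]^2, I[1,2]^2, I[3,3]^3.
HN type (ℓ=3): μ^(1)=10; μ^(2)=1; μ^(3)=-8

((0, 0, 3); (0, 2, 0); (4, 0, 0))


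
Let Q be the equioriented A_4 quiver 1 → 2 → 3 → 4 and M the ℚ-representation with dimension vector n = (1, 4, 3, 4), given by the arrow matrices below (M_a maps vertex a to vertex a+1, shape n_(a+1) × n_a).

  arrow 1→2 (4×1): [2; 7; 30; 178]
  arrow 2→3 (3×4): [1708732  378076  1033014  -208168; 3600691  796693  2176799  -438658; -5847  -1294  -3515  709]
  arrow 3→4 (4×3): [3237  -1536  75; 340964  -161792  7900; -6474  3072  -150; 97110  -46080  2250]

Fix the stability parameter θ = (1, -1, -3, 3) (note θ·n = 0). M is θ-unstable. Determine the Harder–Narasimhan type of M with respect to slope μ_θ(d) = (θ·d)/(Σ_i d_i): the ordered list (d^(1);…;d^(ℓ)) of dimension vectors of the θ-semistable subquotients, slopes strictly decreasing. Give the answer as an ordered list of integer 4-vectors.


Barcode: M ≅ I[1,3], I[2,2], I[2,3], I[2,4], I[4,4]^3. HN layers by μ_θ (3 steps, strictly decreasing):
  μ^(1)=3; μ^(2)=-1; μ^(3)=-2

((0, 0, 0, 4); (1, 2, 1, 0); (0, 2, 2, 0))


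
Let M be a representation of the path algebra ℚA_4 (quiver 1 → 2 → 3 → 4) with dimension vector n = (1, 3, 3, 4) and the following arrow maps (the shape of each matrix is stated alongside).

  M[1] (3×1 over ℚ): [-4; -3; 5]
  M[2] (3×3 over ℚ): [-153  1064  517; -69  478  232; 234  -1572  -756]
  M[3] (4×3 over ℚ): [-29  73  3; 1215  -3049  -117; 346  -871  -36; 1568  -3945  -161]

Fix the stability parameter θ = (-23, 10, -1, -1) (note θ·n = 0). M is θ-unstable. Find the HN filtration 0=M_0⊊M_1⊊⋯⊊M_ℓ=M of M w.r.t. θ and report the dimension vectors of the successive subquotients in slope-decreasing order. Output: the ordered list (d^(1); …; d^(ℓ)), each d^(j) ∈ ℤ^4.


Via rank(M_{q-1}∘⋯∘M_p): M ≅ I[1,4], I[2,2], I[2,4], I[3,4], I[4,4].
μ_θ-semistable layers: μ^(1)=10; μ^(2)=8/3; μ^(3)=-1; μ^(4)=-23

((0, 1, 0, 0); (0, 2, 2, 2); (0, 0, 1, 2); (1, 0, 0, 0))


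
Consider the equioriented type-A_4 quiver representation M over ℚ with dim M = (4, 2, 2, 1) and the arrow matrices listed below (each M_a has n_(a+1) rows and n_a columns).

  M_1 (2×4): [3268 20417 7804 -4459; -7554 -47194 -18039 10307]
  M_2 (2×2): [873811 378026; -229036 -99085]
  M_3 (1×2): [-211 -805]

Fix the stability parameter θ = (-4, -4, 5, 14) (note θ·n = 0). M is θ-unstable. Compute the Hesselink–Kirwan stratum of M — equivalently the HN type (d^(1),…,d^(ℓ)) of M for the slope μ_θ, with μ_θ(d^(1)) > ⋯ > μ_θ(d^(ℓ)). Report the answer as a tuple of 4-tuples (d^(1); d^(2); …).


Barcode: M ≅ I[1,1]^2, I[1,3], I[1,4]. HN layers by μ_θ (3 steps, strictly decreasing):
  μ^(1)=14; μ^(2)=5; μ^(3)=-4

((0, 0, 0, 1); (0, 0, 2, 0); (4, 2, 0, 0))


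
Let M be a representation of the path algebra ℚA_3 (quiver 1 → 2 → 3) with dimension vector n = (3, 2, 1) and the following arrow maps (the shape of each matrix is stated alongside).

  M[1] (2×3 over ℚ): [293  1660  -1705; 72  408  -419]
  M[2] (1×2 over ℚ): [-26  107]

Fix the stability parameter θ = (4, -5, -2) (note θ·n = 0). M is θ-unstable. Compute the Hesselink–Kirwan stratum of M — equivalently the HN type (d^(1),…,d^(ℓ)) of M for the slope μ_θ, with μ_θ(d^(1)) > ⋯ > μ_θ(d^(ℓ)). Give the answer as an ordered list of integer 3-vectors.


Via rank(M_{q-1}∘⋯∘M_p): M ≅ I[1,1], I[1,2], I[1,3].
μ_θ-semistable layers: μ^(1)=4; μ^(2)=-1/2; μ^(3)=-1

((1, 0, 0); (1, 1, 0); (1, 1, 1))


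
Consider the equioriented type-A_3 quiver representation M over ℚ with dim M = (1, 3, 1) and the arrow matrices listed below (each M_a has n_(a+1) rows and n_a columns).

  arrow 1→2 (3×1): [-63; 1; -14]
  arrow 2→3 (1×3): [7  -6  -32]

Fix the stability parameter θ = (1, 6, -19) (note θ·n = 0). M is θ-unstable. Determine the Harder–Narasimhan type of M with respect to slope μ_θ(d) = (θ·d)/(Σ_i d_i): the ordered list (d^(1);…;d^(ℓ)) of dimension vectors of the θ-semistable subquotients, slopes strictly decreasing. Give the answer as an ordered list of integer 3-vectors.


Interval decomposition of M: I[1,3], I[2,2]^2.
HN type (ℓ=2): μ^(1)=6; μ^(2)=-4

((0, 2, 0); (1, 1, 1))


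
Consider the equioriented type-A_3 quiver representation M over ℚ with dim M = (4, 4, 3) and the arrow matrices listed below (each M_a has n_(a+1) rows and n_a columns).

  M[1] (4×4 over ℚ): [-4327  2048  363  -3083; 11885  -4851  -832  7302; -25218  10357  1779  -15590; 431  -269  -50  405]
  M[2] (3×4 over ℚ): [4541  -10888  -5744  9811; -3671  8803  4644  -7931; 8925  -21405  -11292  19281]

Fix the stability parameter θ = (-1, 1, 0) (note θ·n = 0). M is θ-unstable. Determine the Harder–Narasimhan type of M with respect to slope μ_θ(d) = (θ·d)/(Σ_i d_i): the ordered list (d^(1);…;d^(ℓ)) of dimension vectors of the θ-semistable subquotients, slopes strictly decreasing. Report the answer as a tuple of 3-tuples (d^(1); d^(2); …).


Via rank(M_{q-1}∘⋯∘M_p): M ≅ I[1,2]^2, I[1,3]^2, I[3,3].
μ_θ-semistable layers: μ^(1)=1; μ^(2)=1/2; μ^(3)=0; μ^(4)=-1

((0, 2, 0); (0, 2, 2); (0, 0, 1); (4, 0, 0))


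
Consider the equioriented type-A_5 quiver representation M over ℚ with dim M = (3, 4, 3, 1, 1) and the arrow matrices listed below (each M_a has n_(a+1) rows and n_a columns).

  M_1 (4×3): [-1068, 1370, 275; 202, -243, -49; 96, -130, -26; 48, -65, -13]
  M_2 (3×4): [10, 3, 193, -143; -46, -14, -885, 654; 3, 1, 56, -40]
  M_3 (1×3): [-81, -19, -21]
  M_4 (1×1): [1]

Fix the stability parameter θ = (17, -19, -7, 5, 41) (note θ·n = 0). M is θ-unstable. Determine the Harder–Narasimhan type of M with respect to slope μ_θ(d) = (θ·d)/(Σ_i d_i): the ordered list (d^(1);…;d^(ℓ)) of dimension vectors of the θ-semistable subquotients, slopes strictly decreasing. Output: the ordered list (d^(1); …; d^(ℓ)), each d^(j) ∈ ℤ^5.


Interval decomposition of M: I[1,2], I[1,3], I[1,5], I[2,3].
HN type (ℓ=6): μ^(1)=41; μ^(2)=5; μ^(3)=-1; μ^(4)=-3; μ^(5)=-7; μ^(6)=-19

((0, 0, 0, 0, 1); (0, 0, 0, 1, 0); (1, 1, 0, 0, 0); (2, 2, 2, 0, 0); (0, 0, 1, 0, 0); (0, 1, 0, 0, 0))


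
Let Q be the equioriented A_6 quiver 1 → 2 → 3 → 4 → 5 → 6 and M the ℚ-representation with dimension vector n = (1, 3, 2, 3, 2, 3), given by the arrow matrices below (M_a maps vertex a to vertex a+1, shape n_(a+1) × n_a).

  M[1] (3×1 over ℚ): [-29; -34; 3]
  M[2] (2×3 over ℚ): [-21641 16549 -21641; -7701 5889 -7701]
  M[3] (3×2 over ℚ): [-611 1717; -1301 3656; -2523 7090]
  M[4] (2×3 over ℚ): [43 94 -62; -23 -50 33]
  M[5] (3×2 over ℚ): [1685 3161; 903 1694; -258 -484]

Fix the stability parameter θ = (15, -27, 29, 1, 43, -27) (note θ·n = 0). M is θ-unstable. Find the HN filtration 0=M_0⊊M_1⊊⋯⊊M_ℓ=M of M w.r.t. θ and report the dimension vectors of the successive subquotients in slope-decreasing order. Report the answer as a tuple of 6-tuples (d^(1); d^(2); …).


Barcode: M ≅ I[1,2], I[2,2], I[2,6], I[3,6], I[4,4], I[6,6]. HN layers by μ_θ (4 steps, strictly decreasing):
  μ^(1)=23/2; μ^(2)=1; μ^(3)=-6; μ^(4)=-27

((0, 0, 2, 2, 2, 2); (0, 0, 0, 1, 0, 0); (1, 1, 0, 0, 0, 0); (0, 2, 0, 0, 0, 1))


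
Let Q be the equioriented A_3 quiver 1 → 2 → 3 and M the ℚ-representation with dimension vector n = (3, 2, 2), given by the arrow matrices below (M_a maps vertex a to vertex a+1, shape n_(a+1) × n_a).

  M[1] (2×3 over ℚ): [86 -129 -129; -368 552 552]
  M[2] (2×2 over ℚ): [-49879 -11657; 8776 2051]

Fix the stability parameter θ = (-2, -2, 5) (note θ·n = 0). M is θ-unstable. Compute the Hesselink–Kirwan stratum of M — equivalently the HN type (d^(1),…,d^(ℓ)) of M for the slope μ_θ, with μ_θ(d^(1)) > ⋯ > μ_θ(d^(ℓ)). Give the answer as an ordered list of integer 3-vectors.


Via rank(M_{q-1}∘⋯∘M_p): M ≅ I[1,1]^2, I[1,3], I[2,3].
μ_θ-semistable layers: μ^(1)=5; μ^(2)=-2

((0, 0, 2); (3, 2, 0))


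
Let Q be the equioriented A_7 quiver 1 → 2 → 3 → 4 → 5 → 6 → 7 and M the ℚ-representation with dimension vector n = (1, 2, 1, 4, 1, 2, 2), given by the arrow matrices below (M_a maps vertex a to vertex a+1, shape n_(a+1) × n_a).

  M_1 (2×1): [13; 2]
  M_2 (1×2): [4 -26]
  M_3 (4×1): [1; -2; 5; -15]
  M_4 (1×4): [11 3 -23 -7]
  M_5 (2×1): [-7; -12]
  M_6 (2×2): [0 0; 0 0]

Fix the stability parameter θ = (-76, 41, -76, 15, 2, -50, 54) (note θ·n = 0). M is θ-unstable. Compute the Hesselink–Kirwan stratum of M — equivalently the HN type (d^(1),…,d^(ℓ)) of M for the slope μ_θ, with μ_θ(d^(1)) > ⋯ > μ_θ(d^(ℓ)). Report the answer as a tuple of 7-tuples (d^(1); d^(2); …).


Via rank(M_{q-1}∘⋯∘M_p): M ≅ I[1,2], I[2,6], I[4,4]^3, I[6,6], I[7,7]^2.
μ_θ-semistable layers: μ^(1)=54; μ^(2)=41; μ^(3)=15; μ^(4)=-11; μ^(5)=-35/2; μ^(6)=-50; μ^(7)=-76

((0, 0, 0, 0, 0, 0, 2); (0, 1, 0, 0, 0, 0, 0); (0, 0, 0, 3, 0, 0, 0); (0, 0, 0, 1, 1, 1, 0); (0, 1, 1, 0, 0, 0, 0); (0, 0, 0, 0, 0, 1, 0); (1, 0, 0, 0, 0, 0, 0))


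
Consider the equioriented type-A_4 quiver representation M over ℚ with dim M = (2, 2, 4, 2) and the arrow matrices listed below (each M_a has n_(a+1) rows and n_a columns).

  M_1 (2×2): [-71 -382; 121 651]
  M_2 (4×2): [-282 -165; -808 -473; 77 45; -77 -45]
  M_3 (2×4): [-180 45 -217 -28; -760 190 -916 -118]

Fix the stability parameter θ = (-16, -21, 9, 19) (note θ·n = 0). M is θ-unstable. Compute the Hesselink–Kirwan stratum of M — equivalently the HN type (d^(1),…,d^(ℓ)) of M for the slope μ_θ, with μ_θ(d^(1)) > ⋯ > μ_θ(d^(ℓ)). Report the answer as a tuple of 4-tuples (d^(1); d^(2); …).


Via rank(M_{q-1}∘⋯∘M_p): M ≅ I[1,3], I[1,4], I[3,3], I[3,4].
μ_θ-semistable layers: μ^(1)=19; μ^(2)=9; μ^(3)=-37/2

((0, 0, 0, 2); (0, 0, 4, 0); (2, 2, 0, 0))


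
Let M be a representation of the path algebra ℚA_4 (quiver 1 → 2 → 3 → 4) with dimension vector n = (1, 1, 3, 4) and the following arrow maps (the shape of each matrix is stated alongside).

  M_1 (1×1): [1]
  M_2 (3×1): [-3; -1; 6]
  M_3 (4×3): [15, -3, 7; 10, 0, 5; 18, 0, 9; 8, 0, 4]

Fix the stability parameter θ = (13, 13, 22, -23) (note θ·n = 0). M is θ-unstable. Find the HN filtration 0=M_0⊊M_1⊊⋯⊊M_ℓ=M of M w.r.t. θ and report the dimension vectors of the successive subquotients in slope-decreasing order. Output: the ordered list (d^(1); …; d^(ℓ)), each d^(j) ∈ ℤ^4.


Via rank(M_{q-1}∘⋯∘M_p): M ≅ I[1,3], I[3,4]^2, I[4,4]^2.
μ_θ-semistable layers: μ^(1)=22; μ^(2)=13; μ^(3)=-1/2; μ^(4)=-23

((0, 0, 1, 0); (1, 1, 0, 0); (0, 0, 2, 2); (0, 0, 0, 2))


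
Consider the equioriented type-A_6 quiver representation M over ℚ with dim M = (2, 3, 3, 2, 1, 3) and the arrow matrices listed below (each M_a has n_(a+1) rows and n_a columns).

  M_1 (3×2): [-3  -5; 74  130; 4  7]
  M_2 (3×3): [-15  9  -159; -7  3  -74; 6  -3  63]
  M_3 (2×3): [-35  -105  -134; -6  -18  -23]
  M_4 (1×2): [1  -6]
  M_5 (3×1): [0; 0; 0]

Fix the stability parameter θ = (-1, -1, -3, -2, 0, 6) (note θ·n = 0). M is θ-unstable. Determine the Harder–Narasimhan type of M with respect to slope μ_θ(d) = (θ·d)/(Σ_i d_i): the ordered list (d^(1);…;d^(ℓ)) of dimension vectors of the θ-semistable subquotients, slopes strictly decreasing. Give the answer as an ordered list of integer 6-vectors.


Via rank(M_{q-1}∘⋯∘M_p): M ≅ I[1,3], I[1,5], I[2,4], I[6,6]^3.
μ_θ-semistable layers: μ^(1)=6; μ^(2)=0; μ^(3)=-5/3; μ^(4)=-7/4; μ^(5)=-2

((0, 0, 0, 0, 0, 3); (0, 0, 0, 0, 1, 0); (1, 1, 1, 0, 0, 0); (1, 1, 1, 1, 0, 0); (0, 1, 1, 1, 0, 0))


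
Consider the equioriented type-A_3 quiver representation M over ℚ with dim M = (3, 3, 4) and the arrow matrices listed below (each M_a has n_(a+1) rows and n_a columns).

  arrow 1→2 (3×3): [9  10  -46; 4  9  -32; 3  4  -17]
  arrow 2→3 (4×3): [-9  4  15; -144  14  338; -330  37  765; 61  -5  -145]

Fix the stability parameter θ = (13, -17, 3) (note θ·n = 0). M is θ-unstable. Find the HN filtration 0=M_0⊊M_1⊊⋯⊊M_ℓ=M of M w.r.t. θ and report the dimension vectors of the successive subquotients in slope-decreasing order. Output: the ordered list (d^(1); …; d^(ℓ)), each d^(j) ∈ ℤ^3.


Via rank(M_{q-1}∘⋯∘M_p): M ≅ I[1,3]^3, I[3,3].
μ_θ-semistable layers: μ^(1)=3; μ^(2)=-2

((0, 0, 4); (3, 3, 0))


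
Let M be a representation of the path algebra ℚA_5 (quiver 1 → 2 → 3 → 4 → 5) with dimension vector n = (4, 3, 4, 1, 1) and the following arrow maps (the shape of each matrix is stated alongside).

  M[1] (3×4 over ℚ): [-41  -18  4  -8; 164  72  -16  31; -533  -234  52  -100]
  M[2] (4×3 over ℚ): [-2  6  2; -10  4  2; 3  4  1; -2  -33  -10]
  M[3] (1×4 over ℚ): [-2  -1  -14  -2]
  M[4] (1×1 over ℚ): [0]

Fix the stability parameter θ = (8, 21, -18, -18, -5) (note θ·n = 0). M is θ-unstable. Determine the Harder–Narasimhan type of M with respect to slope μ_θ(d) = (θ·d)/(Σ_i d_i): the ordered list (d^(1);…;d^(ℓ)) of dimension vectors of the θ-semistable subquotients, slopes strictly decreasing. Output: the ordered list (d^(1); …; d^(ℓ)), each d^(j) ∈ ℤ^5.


Barcode: M ≅ I[1,1]^2, I[1,2], I[1,4], I[2,3], I[3,3]^2, I[5,5]. HN layers by μ_θ (6 steps, strictly decreasing):
  μ^(1)=21; μ^(2)=8; μ^(3)=3/2; μ^(4)=-7/4; μ^(5)=-5; μ^(6)=-18

((0, 1, 0, 0, 0); (3, 0, 0, 0, 0); (0, 1, 1, 0, 0); (1, 1, 1, 1, 0); (0, 0, 0, 0, 1); (0, 0, 2, 0, 0))


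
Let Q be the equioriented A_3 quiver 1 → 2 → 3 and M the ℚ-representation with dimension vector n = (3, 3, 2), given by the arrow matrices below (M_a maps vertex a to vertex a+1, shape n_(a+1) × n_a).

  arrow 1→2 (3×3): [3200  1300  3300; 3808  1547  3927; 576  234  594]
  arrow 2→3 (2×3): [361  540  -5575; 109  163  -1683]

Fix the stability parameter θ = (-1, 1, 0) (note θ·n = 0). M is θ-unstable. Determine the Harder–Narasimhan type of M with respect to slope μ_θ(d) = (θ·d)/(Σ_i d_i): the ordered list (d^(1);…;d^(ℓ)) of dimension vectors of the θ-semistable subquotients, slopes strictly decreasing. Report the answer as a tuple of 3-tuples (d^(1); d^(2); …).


Interval decomposition of M: I[1,1]^2, I[1,3], I[2,2], I[2,3].
HN type (ℓ=3): μ^(1)=1; μ^(2)=1/2; μ^(3)=-1

((0, 1, 0); (0, 2, 2); (3, 0, 0))


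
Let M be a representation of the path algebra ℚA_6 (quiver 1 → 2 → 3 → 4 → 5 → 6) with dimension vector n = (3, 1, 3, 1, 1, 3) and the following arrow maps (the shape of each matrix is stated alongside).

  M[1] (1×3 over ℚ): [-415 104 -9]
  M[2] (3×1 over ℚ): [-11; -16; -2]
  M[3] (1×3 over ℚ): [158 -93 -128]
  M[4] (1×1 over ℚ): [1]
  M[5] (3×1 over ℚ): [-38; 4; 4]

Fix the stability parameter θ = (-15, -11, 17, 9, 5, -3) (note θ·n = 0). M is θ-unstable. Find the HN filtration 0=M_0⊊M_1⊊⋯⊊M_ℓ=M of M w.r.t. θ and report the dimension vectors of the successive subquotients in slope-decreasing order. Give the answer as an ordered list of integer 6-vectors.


Barcode: M ≅ I[1,1]^2, I[1,6], I[3,3]^2, I[6,6]^2. HN layers by μ_θ (5 steps, strictly decreasing):
  μ^(1)=17; μ^(2)=7; μ^(3)=-3; μ^(4)=-11; μ^(5)=-15

((0, 0, 2, 0, 0, 0); (0, 0, 1, 1, 1, 1); (0, 0, 0, 0, 0, 2); (0, 1, 0, 0, 0, 0); (3, 0, 0, 0, 0, 0))


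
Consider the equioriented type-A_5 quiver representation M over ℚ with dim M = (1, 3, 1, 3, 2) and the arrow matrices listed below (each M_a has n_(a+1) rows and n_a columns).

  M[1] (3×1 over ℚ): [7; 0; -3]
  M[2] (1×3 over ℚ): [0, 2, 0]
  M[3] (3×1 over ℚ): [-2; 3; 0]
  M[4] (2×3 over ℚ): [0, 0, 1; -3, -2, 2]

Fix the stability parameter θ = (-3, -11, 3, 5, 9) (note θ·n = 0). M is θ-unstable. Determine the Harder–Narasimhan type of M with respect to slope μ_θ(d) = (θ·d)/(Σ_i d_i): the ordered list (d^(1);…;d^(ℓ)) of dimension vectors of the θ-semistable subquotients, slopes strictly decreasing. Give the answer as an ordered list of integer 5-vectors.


Barcode: M ≅ I[1,2], I[2,2], I[2,4], I[4,5]^2. HN layers by μ_θ (5 steps, strictly decreasing):
  μ^(1)=9; μ^(2)=5; μ^(3)=3; μ^(4)=-7; μ^(5)=-11

((0, 0, 0, 0, 2); (0, 0, 0, 3, 0); (0, 0, 1, 0, 0); (1, 1, 0, 0, 0); (0, 2, 0, 0, 0))


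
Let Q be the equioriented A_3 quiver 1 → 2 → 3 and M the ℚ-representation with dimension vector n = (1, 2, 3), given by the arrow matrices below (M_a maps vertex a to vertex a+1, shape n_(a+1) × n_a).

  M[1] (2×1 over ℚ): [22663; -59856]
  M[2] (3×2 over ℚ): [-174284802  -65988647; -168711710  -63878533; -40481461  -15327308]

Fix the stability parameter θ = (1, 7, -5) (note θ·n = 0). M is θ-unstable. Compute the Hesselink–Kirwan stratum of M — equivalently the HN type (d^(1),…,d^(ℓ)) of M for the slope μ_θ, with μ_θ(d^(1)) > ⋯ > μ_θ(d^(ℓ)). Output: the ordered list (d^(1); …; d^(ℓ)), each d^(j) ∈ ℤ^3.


Interval decomposition of M: I[1,3], I[2,3], I[3,3].
HN type (ℓ=2): μ^(1)=1; μ^(2)=-5

((1, 2, 2); (0, 0, 1))


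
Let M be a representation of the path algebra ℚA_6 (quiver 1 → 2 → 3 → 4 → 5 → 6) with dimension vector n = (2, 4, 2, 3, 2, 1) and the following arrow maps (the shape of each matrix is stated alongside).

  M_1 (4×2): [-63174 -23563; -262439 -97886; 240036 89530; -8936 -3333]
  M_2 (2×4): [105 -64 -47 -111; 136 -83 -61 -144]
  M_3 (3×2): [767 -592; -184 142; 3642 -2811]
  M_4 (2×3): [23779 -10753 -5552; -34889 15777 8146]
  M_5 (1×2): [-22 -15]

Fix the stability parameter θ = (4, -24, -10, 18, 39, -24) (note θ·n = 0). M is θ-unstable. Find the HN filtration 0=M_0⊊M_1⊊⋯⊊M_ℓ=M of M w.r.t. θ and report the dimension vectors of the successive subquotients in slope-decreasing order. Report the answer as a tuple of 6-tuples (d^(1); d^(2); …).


Barcode: M ≅ I[1,5], I[1,6], I[2,2]^2, I[4,4]. HN layers by μ_θ (5 steps, strictly decreasing):
  μ^(1)=39; μ^(2)=18; μ^(3)=11; μ^(4)=-10; μ^(5)=-24

((0, 0, 0, 0, 1, 0); (0, 0, 0, 2, 0, 0); (0, 0, 0, 1, 1, 1); (2, 2, 2, 0, 0, 0); (0, 2, 0, 0, 0, 0))


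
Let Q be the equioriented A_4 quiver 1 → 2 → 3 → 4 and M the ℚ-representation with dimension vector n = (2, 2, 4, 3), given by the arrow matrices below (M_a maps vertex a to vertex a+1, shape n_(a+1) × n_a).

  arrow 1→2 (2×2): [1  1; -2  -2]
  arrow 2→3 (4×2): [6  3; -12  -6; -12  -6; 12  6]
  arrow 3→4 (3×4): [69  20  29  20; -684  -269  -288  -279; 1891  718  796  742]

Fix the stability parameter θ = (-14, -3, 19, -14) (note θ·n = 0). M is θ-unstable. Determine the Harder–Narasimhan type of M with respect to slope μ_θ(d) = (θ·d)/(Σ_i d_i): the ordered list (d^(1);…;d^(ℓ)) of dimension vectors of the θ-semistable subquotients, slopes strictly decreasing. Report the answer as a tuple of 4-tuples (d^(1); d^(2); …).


Barcode: M ≅ I[1,1], I[1,2], I[2,4], I[3,3], I[3,4]^2. HN layers by μ_θ (4 steps, strictly decreasing):
  μ^(1)=19; μ^(2)=5/2; μ^(3)=-3; μ^(4)=-14

((0, 0, 1, 0); (0, 0, 3, 3); (0, 2, 0, 0); (2, 0, 0, 0))


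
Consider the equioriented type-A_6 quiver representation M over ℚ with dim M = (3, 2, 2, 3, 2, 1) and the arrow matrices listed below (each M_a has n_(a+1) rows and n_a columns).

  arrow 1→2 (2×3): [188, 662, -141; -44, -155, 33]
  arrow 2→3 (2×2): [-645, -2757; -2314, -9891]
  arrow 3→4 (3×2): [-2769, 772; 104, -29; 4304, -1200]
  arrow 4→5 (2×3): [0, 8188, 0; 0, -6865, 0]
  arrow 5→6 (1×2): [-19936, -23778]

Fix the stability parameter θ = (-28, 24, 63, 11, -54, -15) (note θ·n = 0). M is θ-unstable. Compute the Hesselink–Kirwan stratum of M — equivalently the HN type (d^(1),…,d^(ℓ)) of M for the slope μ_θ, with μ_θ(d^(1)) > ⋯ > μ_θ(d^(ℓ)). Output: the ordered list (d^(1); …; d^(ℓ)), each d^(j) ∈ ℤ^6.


Via rank(M_{q-1}∘⋯∘M_p): M ≅ I[1,1], I[1,4], I[1,6], I[4,4], I[5,5].
μ_θ-semistable layers: μ^(1)=37; μ^(2)=24; μ^(3)=11; μ^(4)=29/5; μ^(5)=-28; μ^(6)=-54

((0, 0, 1, 1, 0, 0); (0, 1, 0, 0, 0, 0); (0, 0, 0, 1, 0, 0); (0, 1, 1, 1, 1, 1); (3, 0, 0, 0, 0, 0); (0, 0, 0, 0, 1, 0))


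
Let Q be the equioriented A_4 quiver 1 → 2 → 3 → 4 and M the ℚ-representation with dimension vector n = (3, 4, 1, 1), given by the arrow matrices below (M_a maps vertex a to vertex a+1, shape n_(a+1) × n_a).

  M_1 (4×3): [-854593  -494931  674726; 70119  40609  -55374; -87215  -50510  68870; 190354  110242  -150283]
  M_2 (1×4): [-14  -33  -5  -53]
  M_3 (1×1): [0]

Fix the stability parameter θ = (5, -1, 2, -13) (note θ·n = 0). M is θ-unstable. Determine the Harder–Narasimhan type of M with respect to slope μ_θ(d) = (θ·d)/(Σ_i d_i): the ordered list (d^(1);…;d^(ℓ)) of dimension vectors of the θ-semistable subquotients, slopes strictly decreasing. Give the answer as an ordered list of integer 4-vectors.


Barcode: M ≅ I[1,2]^2, I[1,3], I[2,2], I[4,4]. HN layers by μ_θ (3 steps, strictly decreasing):
  μ^(1)=2; μ^(2)=-1; μ^(3)=-13

((3, 3, 1, 0); (0, 1, 0, 0); (0, 0, 0, 1))


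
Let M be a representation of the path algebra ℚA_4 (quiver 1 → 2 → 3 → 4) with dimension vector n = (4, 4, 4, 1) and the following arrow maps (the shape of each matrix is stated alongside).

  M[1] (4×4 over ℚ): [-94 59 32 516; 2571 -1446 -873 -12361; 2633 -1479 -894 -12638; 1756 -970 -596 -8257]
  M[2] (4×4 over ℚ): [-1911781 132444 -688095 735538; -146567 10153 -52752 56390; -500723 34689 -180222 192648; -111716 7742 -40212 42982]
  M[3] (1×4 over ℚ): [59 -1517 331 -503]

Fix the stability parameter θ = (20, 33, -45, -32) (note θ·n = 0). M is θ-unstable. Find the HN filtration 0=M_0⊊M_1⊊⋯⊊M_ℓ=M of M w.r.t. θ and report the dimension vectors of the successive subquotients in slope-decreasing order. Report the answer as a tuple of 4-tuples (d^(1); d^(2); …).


Barcode: M ≅ I[1,2], I[1,3]^2, I[1,4], I[3,3]. HN layers by μ_θ (5 steps, strictly decreasing):
  μ^(1)=33; μ^(2)=20; μ^(3)=8/3; μ^(4)=-6; μ^(5)=-45

((0, 1, 0, 0); (1, 0, 0, 0); (2, 2, 2, 0); (1, 1, 1, 1); (0, 0, 1, 0))


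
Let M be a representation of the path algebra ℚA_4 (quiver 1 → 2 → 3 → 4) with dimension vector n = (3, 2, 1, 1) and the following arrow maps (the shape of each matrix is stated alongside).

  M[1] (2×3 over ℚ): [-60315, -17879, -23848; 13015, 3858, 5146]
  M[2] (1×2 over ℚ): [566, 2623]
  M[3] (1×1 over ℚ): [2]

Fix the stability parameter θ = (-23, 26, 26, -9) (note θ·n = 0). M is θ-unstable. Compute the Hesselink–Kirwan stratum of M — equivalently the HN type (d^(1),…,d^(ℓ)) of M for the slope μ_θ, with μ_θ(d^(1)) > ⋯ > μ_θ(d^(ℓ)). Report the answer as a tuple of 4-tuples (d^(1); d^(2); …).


Interval decomposition of M: I[1,1], I[1,2], I[1,4].
HN type (ℓ=3): μ^(1)=26; μ^(2)=43/3; μ^(3)=-23

((0, 1, 0, 0); (0, 1, 1, 1); (3, 0, 0, 0))


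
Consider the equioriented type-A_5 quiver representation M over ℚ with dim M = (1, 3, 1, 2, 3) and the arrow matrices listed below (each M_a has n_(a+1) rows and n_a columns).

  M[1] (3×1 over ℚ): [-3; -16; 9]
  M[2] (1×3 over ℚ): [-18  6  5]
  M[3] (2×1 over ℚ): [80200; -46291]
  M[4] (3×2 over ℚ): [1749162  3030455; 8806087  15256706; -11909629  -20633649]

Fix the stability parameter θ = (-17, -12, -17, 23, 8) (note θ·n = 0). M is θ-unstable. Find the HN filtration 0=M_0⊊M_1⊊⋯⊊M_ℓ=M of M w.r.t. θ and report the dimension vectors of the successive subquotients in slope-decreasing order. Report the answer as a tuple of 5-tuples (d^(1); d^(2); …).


Barcode: M ≅ I[1,5], I[2,2]^2, I[4,5], I[5,5]. HN layers by μ_θ (5 steps, strictly decreasing):
  μ^(1)=31/2; μ^(2)=8; μ^(3)=-12; μ^(4)=-29/2; μ^(5)=-17

((0, 0, 0, 2, 2); (0, 0, 0, 0, 1); (0, 2, 0, 0, 0); (0, 1, 1, 0, 0); (1, 0, 0, 0, 0))


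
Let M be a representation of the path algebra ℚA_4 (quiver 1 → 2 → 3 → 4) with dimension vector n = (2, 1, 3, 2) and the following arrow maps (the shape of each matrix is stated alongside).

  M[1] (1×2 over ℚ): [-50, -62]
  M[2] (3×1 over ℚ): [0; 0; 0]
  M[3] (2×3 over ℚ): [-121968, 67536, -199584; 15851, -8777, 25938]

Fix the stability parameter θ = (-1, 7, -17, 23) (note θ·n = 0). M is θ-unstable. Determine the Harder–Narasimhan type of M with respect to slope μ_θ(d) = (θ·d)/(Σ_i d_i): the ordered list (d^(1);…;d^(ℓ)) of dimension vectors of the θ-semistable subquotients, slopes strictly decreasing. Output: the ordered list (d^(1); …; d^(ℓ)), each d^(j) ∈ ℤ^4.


Barcode: M ≅ I[1,1], I[1,2], I[3,3]^2, I[3,4], I[4,4]. HN layers by μ_θ (4 steps, strictly decreasing):
  μ^(1)=23; μ^(2)=7; μ^(3)=-1; μ^(4)=-17

((0, 0, 0, 2); (0, 1, 0, 0); (2, 0, 0, 0); (0, 0, 3, 0))


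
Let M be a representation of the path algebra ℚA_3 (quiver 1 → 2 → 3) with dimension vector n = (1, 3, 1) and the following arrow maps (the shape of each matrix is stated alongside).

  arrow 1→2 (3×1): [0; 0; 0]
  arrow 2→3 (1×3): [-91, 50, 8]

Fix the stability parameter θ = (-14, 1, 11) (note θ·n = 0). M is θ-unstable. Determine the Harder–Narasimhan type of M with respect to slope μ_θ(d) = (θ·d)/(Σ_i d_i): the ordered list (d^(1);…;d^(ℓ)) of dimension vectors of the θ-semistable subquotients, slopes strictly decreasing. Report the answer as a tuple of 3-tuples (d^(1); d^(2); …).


Via rank(M_{q-1}∘⋯∘M_p): M ≅ I[1,1], I[2,2]^2, I[2,3].
μ_θ-semistable layers: μ^(1)=11; μ^(2)=1; μ^(3)=-14

((0, 0, 1); (0, 3, 0); (1, 0, 0))


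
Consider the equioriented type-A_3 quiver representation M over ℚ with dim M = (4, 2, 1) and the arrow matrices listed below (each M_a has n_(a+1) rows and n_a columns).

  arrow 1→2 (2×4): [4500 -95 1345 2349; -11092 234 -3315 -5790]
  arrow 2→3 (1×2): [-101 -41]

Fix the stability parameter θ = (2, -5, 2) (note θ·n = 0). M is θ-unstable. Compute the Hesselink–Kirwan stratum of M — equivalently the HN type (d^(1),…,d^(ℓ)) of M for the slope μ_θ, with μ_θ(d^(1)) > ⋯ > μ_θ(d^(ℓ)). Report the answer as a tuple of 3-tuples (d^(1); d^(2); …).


Interval decomposition of M: I[1,1]^2, I[1,2], I[1,3].
HN type (ℓ=2): μ^(1)=2; μ^(2)=-3/2

((2, 0, 1); (2, 2, 0))


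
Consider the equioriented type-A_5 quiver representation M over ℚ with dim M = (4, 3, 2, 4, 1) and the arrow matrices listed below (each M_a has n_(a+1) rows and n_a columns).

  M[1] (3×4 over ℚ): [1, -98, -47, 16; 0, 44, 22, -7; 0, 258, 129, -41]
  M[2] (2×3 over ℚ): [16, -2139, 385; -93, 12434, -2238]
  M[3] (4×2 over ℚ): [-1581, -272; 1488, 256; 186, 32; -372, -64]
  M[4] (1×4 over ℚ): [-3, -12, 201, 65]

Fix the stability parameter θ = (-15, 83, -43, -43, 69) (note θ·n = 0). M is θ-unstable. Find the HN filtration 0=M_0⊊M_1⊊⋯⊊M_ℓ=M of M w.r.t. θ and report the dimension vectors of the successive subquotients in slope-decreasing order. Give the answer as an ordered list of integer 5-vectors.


Via rank(M_{q-1}∘⋯∘M_p): M ≅ I[1,1], I[1,2], I[1,3], I[1,5], I[4,4]^3.
μ_θ-semistable layers: μ^(1)=83; μ^(2)=69; μ^(3)=20; μ^(4)=-1; μ^(5)=-15; μ^(6)=-43

((0, 1, 0, 0, 0); (0, 0, 0, 0, 1); (0, 1, 1, 0, 0); (0, 1, 1, 1, 0); (4, 0, 0, 0, 0); (0, 0, 0, 3, 0))


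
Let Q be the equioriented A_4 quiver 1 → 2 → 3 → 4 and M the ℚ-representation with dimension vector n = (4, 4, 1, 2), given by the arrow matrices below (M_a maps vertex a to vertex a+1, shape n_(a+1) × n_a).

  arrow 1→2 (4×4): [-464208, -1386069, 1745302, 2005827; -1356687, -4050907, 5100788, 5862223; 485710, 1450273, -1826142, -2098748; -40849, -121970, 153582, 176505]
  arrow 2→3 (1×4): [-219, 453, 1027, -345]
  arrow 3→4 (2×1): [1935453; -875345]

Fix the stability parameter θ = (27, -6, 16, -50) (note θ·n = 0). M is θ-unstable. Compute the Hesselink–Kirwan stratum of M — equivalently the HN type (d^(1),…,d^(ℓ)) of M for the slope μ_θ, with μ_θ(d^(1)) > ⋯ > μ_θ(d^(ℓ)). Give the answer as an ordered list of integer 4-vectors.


Barcode: M ≅ I[1,1], I[1,2]^2, I[1,4], I[2,2], I[4,4]. HN layers by μ_θ (5 steps, strictly decreasing):
  μ^(1)=27; μ^(2)=21/2; μ^(3)=-13/4; μ^(4)=-6; μ^(5)=-50

((1, 0, 0, 0); (2, 2, 0, 0); (1, 1, 1, 1); (0, 1, 0, 0); (0, 0, 0, 1))


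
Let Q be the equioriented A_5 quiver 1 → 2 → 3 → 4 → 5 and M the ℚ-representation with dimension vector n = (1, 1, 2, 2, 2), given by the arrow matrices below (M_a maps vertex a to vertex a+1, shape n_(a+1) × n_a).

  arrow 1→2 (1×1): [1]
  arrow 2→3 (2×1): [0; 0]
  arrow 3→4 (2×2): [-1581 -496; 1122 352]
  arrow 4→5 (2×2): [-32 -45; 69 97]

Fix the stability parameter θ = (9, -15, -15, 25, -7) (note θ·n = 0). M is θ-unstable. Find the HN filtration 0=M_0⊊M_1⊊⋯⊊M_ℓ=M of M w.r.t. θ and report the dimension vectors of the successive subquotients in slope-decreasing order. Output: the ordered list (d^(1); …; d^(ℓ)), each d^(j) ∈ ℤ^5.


Interval decomposition of M: I[1,2], I[3,3], I[3,5], I[4,5].
HN type (ℓ=3): μ^(1)=9; μ^(2)=-3; μ^(3)=-15

((0, 0, 0, 2, 2); (1, 1, 0, 0, 0); (0, 0, 2, 0, 0))


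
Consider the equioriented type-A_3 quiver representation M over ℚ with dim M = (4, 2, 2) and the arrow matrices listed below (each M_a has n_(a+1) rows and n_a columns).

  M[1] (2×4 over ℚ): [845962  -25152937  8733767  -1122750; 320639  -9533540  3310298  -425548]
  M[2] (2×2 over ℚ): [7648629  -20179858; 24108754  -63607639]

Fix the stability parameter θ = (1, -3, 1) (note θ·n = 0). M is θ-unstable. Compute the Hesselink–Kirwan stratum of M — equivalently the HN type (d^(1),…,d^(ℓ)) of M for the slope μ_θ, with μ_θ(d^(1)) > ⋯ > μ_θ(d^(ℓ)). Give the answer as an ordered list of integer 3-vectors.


Interval decomposition of M: I[1,1]^2, I[1,3]^2.
HN type (ℓ=2): μ^(1)=1; μ^(2)=-1

((2, 0, 2); (2, 2, 0))


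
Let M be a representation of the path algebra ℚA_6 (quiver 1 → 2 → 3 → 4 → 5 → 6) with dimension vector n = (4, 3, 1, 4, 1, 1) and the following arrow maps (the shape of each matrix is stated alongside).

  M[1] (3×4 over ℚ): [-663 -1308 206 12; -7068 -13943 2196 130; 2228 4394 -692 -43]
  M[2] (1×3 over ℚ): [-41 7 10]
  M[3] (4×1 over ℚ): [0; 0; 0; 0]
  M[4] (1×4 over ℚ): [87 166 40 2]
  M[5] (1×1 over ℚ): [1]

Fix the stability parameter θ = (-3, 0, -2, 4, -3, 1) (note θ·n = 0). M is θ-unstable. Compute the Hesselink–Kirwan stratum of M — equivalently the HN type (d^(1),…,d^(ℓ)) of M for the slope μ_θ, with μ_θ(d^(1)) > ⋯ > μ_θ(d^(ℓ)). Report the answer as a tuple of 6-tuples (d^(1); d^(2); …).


Via rank(M_{q-1}∘⋯∘M_p): M ≅ I[1,1], I[1,2]^2, I[1,3], I[4,4]^3, I[4,6].
μ_θ-semistable layers: μ^(1)=4; μ^(2)=1; μ^(3)=1/2; μ^(4)=0; μ^(5)=-1; μ^(6)=-3

((0, 0, 0, 3, 0, 0); (0, 0, 0, 0, 0, 1); (0, 0, 0, 1, 1, 0); (0, 2, 0, 0, 0, 0); (0, 1, 1, 0, 0, 0); (4, 0, 0, 0, 0, 0))


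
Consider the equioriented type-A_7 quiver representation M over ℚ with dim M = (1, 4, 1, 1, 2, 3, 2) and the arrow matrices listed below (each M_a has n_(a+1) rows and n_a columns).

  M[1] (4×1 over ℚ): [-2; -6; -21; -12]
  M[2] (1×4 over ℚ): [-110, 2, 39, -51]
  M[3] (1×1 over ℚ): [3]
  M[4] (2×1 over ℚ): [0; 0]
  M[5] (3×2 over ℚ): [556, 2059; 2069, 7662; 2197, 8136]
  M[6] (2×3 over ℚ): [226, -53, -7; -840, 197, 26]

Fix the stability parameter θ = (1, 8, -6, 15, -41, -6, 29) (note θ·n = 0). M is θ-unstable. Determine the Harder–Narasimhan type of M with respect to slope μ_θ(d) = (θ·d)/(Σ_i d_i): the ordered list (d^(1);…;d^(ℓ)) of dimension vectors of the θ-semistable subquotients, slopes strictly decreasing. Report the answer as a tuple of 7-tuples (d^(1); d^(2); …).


Interval decomposition of M: I[1,4], I[2,2]^3, I[5,6], I[5,7], I[6,7].
HN type (ℓ=6): μ^(1)=29; μ^(2)=15; μ^(3)=8; μ^(4)=1; μ^(5)=-6; μ^(6)=-41

((0, 0, 0, 0, 0, 0, 2); (0, 0, 0, 1, 0, 0, 0); (0, 3, 0, 0, 0, 0, 0); (1, 1, 1, 0, 0, 0, 0); (0, 0, 0, 0, 0, 3, 0); (0, 0, 0, 0, 2, 0, 0))
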